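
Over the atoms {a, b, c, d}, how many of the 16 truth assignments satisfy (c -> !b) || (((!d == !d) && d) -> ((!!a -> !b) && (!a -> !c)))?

Initial set: {T ((c -> !b) || (((!d == !d) && d) -> ((!!a -> !b) && (!a -> !c))))}.
T ((c -> !b) || (((!d == !d) && d) -> ((!!a -> !b) && (!a -> !c)))): β-rule — branch into T (c -> !b)  //  T (((!d == !d) && d) -> ((!!a -> !b) && (!a -> !c))).
  branch 1 (add T (c -> !b)):
    T (c -> !b): β-rule — branch into F c  //  T !b.
      branch 1.1 (add F c):
        ○ open, literals {c=0}.
      branch 1.2 (add T !b):
        ○ open, literals {b=0}.
  branch 2 (add T (((!d == !d) && d) -> ((!!a -> !b) && (!a -> !c)))):
    T (((!d == !d) && d) -> ((!!a -> !b) && (!a -> !c))): β-rule — branch into F ((!d == !d) && d)  //  T ((!!a -> !b) && (!a -> !c)).
      branch 2.1 (add F ((!d == !d) && d)):
        F ((!d == !d) && d): β-rule — branch into F (!d == !d)  //  F d.
          branch 2.1.1 (add F (!d == !d)):
            F (!d == !d): β-rule — branch into T !d, F !d  //  F !d, T !d.
              branch 2.1.1.1 (add T !d, F !d):
                × closes — contains both d and !d.
              branch 2.1.1.2 (add F !d, T !d):
                × closes — contains both d and !d.
          branch 2.1.2 (add F d):
            ○ open, literals {d=0}.
      branch 2.2 (add T ((!!a -> !b) && (!a -> !c))):
        T ((!!a -> !b) && (!a -> !c)): α-rule — add T (!!a -> !b), T (!a -> !c).
        T (!!a -> !b): β-rule — branch into F !!a  //  T !b.
          branch 2.2.1 (add F !!a):
            F !!a: drop double negation, giving F a.
            T (!a -> !c): β-rule — branch into F !a  //  T !c.
              branch 2.2.1.1 (add F !a):
                × closes — contains both a and !a.
              branch 2.2.1.2 (add T !c):
                ○ open, literals {a=0, c=0}.
          branch 2.2.2 (add T !b):
            T (!a -> !c): β-rule — branch into F !a  //  T !c.
              branch 2.2.2.1 (add F !a):
                ○ open, literals {a=1, b=0}.
              branch 2.2.2.2 (add T !c):
                ○ open, literals {b=0, c=0}.
3 branches closed, 6 open.
Each open branch fixes some atoms; the unmentioned ones are free. Counting distinct full assignments: branch {c=0} (a, b, d) contributes 8 new; branch {b=0} (a, c, d) contributes 4 new; branch {d=0} (a, b, c) contributes 2 new; branch {a=0, c=0} (b, d) contributes 0 new; branch {a=1, b=0} (c, d) contributes 0 new; branch {b=0, c=0} (a, d) contributes 0 new. Total: 14.

14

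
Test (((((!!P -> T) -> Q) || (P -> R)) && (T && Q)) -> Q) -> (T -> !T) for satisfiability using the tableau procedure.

Satisfiable

Initial set: {((((((!!P -> T) -> Q) || (P -> R)) && (T && Q)) -> Q) -> (T -> !T))}.
((((((!!P -> T) -> Q) || (P -> R)) && (T && Q)) -> Q) -> (T -> !T)): β-rule — branch into !(((((!!P -> T) -> Q) || (P -> R)) && (T && Q)) -> Q)  //  (T -> !T).
  branch 1 (add !(((((!!P -> T) -> Q) || (P -> R)) && (T && Q)) -> Q)):
    !(((((!!P -> T) -> Q) || (P -> R)) && (T && Q)) -> Q): α-rule — add ((((!!P -> T) -> Q) || (P -> R)) && (T && Q)), !Q.
    ((((!!P -> T) -> Q) || (P -> R)) && (T && Q)): α-rule — add (((!!P -> T) -> Q) || (P -> R)), (T && Q).
    (T && Q): α-rule — add T, Q.
    × closes — contains both Q and !Q.
  branch 2 (add (T -> !T)):
    (T -> !T): β-rule — branch into !T  //  !T.
      branch 2.1 (add !T):
        ○ open, literals {T=0}.
      branch 2.2 (add !T):
        ○ open, literals {T=0}.
1 branch closed, 2 open.
An open branch gives a satisfying assignment: T=0.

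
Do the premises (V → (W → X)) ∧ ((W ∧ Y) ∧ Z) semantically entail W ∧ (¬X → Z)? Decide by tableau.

Yes

Initial set: {((V → (W → X)) ∧ ((W ∧ Y) ∧ Z)); ¬(W ∧ (¬X → Z))}.
((V → (W → X)) ∧ ((W ∧ Y) ∧ Z)): α-rule — add (V → (W → X)), ((W ∧ Y) ∧ Z).
((W ∧ Y) ∧ Z): α-rule — add (W ∧ Y), Z.
(W ∧ Y): α-rule — add W, Y.
¬(W ∧ (¬X → Z)): β-rule — branch into ¬W  //  ¬(¬X → Z).
  branch 1 (add ¬W):
    × closes — contains both W and ¬W.
  branch 2 (add ¬(¬X → Z)):
    ¬(¬X → Z): α-rule — add ¬X, ¬Z.
    × closes — contains both Z and ¬Z.
All 2 branches close.
Every branch closed, so the premises entail the conclusion.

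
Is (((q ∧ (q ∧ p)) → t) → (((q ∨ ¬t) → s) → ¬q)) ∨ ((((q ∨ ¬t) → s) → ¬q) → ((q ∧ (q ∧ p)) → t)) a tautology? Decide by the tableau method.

Assume the negation and expand:
Initial set: {F ((((q ∧ (q ∧ p)) → t) → (((q ∨ ¬t) → s) → ¬q)) ∨ ((((q ∨ ¬t) → s) → ¬q) → ((q ∧ (q ∧ p)) → t)))}.
F ((((q ∧ (q ∧ p)) → t) → (((q ∨ ¬t) → s) → ¬q)) ∨ ((((q ∨ ¬t) → s) → ¬q) → ((q ∧ (q ∧ p)) → t))): α-rule — add F (((q ∧ (q ∧ p)) → t) → (((q ∨ ¬t) → s) → ¬q)), F ((((q ∨ ¬t) → s) → ¬q) → ((q ∧ (q ∧ p)) → t)).
F (((q ∧ (q ∧ p)) → t) → (((q ∨ ¬t) → s) → ¬q)): α-rule — add T ((q ∧ (q ∧ p)) → t), F (((q ∨ ¬t) → s) → ¬q).
F ((((q ∨ ¬t) → s) → ¬q) → ((q ∧ (q ∧ p)) → t)): α-rule — add T (((q ∨ ¬t) → s) → ¬q), F ((q ∧ (q ∧ p)) → t).
F (((q ∨ ¬t) → s) → ¬q): α-rule — add T ((q ∨ ¬t) → s), F ¬q.
F ((q ∧ (q ∧ p)) → t): α-rule — add T (q ∧ (q ∧ p)), F t.
T (q ∧ (q ∧ p)): α-rule — add T q, T (q ∧ p).
T (q ∧ p): α-rule — add T q, T p.
T ((q ∧ (q ∧ p)) → t): β-rule — branch into F (q ∧ (q ∧ p))  //  T t.
  branch 1 (add F (q ∧ (q ∧ p))):
    T (((q ∨ ¬t) → s) → ¬q): β-rule — branch into F ((q ∨ ¬t) → s)  //  T ¬q.
      branch 1.1 (add F ((q ∨ ¬t) → s)):
        F ((q ∨ ¬t) → s): α-rule — add T (q ∨ ¬t), F s.
        T ((q ∨ ¬t) → s): β-rule — branch into F (q ∨ ¬t)  //  T s.
          branch 1.1.1 (add F (q ∨ ¬t)):
            F (q ∨ ¬t): α-rule — add F q, F ¬t.
            × closes — contains both q and ¬q.
          branch 1.1.2 (add T s):
            × closes — contains both s and ¬s.
      branch 1.2 (add T ¬q):
        × closes — contains both q and ¬q.
  branch 2 (add T t):
    × closes — contains both t and ¬t.
All 4 branches close.
Every branch closed, so the negation is unsatisfiable and the formula is valid.

Valid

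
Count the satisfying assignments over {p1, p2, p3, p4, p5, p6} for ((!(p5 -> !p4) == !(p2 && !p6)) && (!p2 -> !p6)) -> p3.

Initial set: {(((!(p5 -> !p4) == !(p2 && !p6)) && (!p2 -> !p6)) -> p3)}.
(((!(p5 -> !p4) == !(p2 && !p6)) && (!p2 -> !p6)) -> p3): β-rule — branch into !((!(p5 -> !p4) == !(p2 && !p6)) && (!p2 -> !p6))  //  p3.
  branch 1 (add !((!(p5 -> !p4) == !(p2 && !p6)) && (!p2 -> !p6))):
    !((!(p5 -> !p4) == !(p2 && !p6)) && (!p2 -> !p6)): β-rule — branch into !(!(p5 -> !p4) == !(p2 && !p6))  //  !(!p2 -> !p6).
      branch 1.1 (add !(!(p5 -> !p4) == !(p2 && !p6))):
        !(!(p5 -> !p4) == !(p2 && !p6)): β-rule — branch into !(p5 -> !p4), !!(p2 && !p6)  //  !!(p5 -> !p4), !(p2 && !p6).
          branch 1.1.1 (add !(p5 -> !p4), !!(p2 && !p6)):
            !(p5 -> !p4): α-rule — add p5, !!p4.
            !!(p2 && !p6): α-rule — add p2, !p6.
            ○ open, literals {p2=1, p4=1, p5=1, p6=0}.
          branch 1.1.2 (add !!(p5 -> !p4), !(p2 && !p6)):
            !!(p5 -> !p4): β-rule — branch into !p5  //  !p4.
              branch 1.1.2.1 (add !p5):
                !(p2 && !p6): β-rule — branch into !p2  //  !!p6.
                  branch 1.1.2.1.1 (add !p2):
                    ○ open, literals {p2=0, p5=0}.
                  branch 1.1.2.1.2 (add !!p6):
                    ○ open, literals {p5=0, p6=1}.
              branch 1.1.2.2 (add !p4):
                !(p2 && !p6): β-rule — branch into !p2  //  !!p6.
                  branch 1.1.2.2.1 (add !p2):
                    ○ open, literals {p2=0, p4=0}.
                  branch 1.1.2.2.2 (add !!p6):
                    ○ open, literals {p4=0, p6=1}.
      branch 1.2 (add !(!p2 -> !p6)):
        !(!p2 -> !p6): α-rule — add !p2, !!p6.
        ○ open, literals {p2=0, p6=1}.
  branch 2 (add p3):
    ○ open, literals {p3=1}.
0 branches closed, 7 open.
Each open branch fixes some atoms; the unmentioned ones are free. Counting distinct full assignments: branch {p2=1, p4=1, p5=1, p6=0} (p1, p3) contributes 4 new; branch {p2=0, p5=0} (p1, p3, p4, p6) contributes 16 new; branch {p5=0, p6=1} (p1, p2, p3, p4) contributes 8 new; branch {p2=0, p4=0} (p1, p3, p5, p6) contributes 8 new; branch {p4=0, p6=1} (p1, p2, p3, p5) contributes 4 new; branch {p2=0, p6=1} (p1, p3, p4, p5) contributes 4 new; branch {p3=1} (p1, p2, p4, p5, p6) contributes 10 new. Total: 54.

54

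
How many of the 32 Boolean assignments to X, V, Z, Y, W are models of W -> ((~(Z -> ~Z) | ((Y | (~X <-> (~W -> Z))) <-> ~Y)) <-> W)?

Initial set: {(W -> ((~(Z -> ~Z) | ((Y | (~X <-> (~W -> Z))) <-> ~Y)) <-> W))}.
(W -> ((~(Z -> ~Z) | ((Y | (~X <-> (~W -> Z))) <-> ~Y)) <-> W)): β-rule — branch into ~W  //  ((~(Z -> ~Z) | ((Y | (~X <-> (~W -> Z))) <-> ~Y)) <-> W).
  branch 1 (add ~W):
    ○ open, literals {W=0}.
  branch 2 (add ((~(Z -> ~Z) | ((Y | (~X <-> (~W -> Z))) <-> ~Y)) <-> W)):
    ((~(Z -> ~Z) | ((Y | (~X <-> (~W -> Z))) <-> ~Y)) <-> W): β-rule — branch into (~(Z -> ~Z) | ((Y | (~X <-> (~W -> Z))) <-> ~Y)), W  //  ~(~(Z -> ~Z) | ((Y | (~X <-> (~W -> Z))) <-> ~Y)), ~W.
      branch 2.1 (add (~(Z -> ~Z) | ((Y | (~X <-> (~W -> Z))) <-> ~Y)), W):
        (~(Z -> ~Z) | ((Y | (~X <-> (~W -> Z))) <-> ~Y)): β-rule — branch into ~(Z -> ~Z)  //  ((Y | (~X <-> (~W -> Z))) <-> ~Y).
          branch 2.1.1 (add ~(Z -> ~Z)):
            ~(Z -> ~Z): α-rule — add Z, ~~Z.
            ○ open, literals {W=1, Z=1}.
          branch 2.1.2 (add ((Y | (~X <-> (~W -> Z))) <-> ~Y)):
            ((Y | (~X <-> (~W -> Z))) <-> ~Y): β-rule — branch into (Y | (~X <-> (~W -> Z))), ~Y  //  ~(Y | (~X <-> (~W -> Z))), ~~Y.
              branch 2.1.2.1 (add (Y | (~X <-> (~W -> Z))), ~Y):
                (Y | (~X <-> (~W -> Z))): β-rule — branch into Y  //  (~X <-> (~W -> Z)).
                  branch 2.1.2.1.1 (add Y):
                    × closes — contains both Y and ~Y.
                  branch 2.1.2.1.2 (add (~X <-> (~W -> Z))):
                    (~X <-> (~W -> Z)): β-rule — branch into ~X, (~W -> Z)  //  ~~X, ~(~W -> Z).
                      branch 2.1.2.1.2.1 (add ~X, (~W -> Z)):
                        (~W -> Z): β-rule — branch into ~~W  //  Z.
                          branch 2.1.2.1.2.1.1 (add ~~W):
                            ○ open, literals {W=1, X=0, Y=0}.
                          branch 2.1.2.1.2.1.2 (add Z):
                            ○ open, literals {W=1, X=0, Y=0, Z=1}.
                      branch 2.1.2.1.2.2 (add ~~X, ~(~W -> Z)):
                        ~(~W -> Z): α-rule — add ~W, ~Z.
                        × closes — contains both W and ~W.
              branch 2.1.2.2 (add ~(Y | (~X <-> (~W -> Z))), ~~Y):
                ~(Y | (~X <-> (~W -> Z))): α-rule — add ~Y, ~(~X <-> (~W -> Z)).
                × closes — contains both Y and ~Y.
      branch 2.2 (add ~(~(Z -> ~Z) | ((Y | (~X <-> (~W -> Z))) <-> ~Y)), ~W):
        ~(~(Z -> ~Z) | ((Y | (~X <-> (~W -> Z))) <-> ~Y)): α-rule — add ~~(Z -> ~Z), ~((Y | (~X <-> (~W -> Z))) <-> ~Y).
        ~~(Z -> ~Z): β-rule — branch into ~Z  //  ~Z.
          branch 2.2.1 (add ~Z):
            ~((Y | (~X <-> (~W -> Z))) <-> ~Y): β-rule — branch into (Y | (~X <-> (~W -> Z))), ~~Y  //  ~(Y | (~X <-> (~W -> Z))), ~Y.
              branch 2.2.1.1 (add (Y | (~X <-> (~W -> Z))), ~~Y):
                (Y | (~X <-> (~W -> Z))): β-rule — branch into Y  //  (~X <-> (~W -> Z)).
                  branch 2.2.1.1.1 (add Y):
                    ○ open, literals {W=0, Y=1, Z=0}.
                  branch 2.2.1.1.2 (add (~X <-> (~W -> Z))):
                    (~X <-> (~W -> Z)): β-rule — branch into ~X, (~W -> Z)  //  ~~X, ~(~W -> Z).
                      branch 2.2.1.1.2.1 (add ~X, (~W -> Z)):
                        (~W -> Z): β-rule — branch into ~~W  //  Z.
                          branch 2.2.1.1.2.1.1 (add ~~W):
                            × closes — contains both W and ~W.
                          branch 2.2.1.1.2.1.2 (add Z):
                            × closes — contains both Z and ~Z.
                      branch 2.2.1.1.2.2 (add ~~X, ~(~W -> Z)):
                        ~(~W -> Z): α-rule — add ~W, ~Z.
                        ○ open, literals {W=0, X=1, Y=1, Z=0}.
              branch 2.2.1.2 (add ~(Y | (~X <-> (~W -> Z))), ~Y):
                ~(Y | (~X <-> (~W -> Z))): α-rule — add ~Y, ~(~X <-> (~W -> Z)).
                ~(~X <-> (~W -> Z)): β-rule — branch into ~X, ~(~W -> Z)  //  ~~X, (~W -> Z).
                  branch 2.2.1.2.1 (add ~X, ~(~W -> Z)):
                    ~(~W -> Z): α-rule — add ~W, ~Z.
                    ○ open, literals {W=0, X=0, Y=0, Z=0}.
                  branch 2.2.1.2.2 (add ~~X, (~W -> Z)):
                    (~W -> Z): β-rule — branch into ~~W  //  Z.
                      branch 2.2.1.2.2.1 (add ~~W):
                        × closes — contains both W and ~W.
                      branch 2.2.1.2.2.2 (add Z):
                        × closes — contains both Z and ~Z.
          branch 2.2.2 (add ~Z):
            ~((Y | (~X <-> (~W -> Z))) <-> ~Y): β-rule — branch into (Y | (~X <-> (~W -> Z))), ~~Y  //  ~(Y | (~X <-> (~W -> Z))), ~Y.
              branch 2.2.2.1 (add (Y | (~X <-> (~W -> Z))), ~~Y):
                (Y | (~X <-> (~W -> Z))): β-rule — branch into Y  //  (~X <-> (~W -> Z)).
                  branch 2.2.2.1.1 (add Y):
                    ○ open, literals {W=0, Y=1, Z=0}.
                  branch 2.2.2.1.2 (add (~X <-> (~W -> Z))):
                    (~X <-> (~W -> Z)): β-rule — branch into ~X, (~W -> Z)  //  ~~X, ~(~W -> Z).
                      branch 2.2.2.1.2.1 (add ~X, (~W -> Z)):
                        (~W -> Z): β-rule — branch into ~~W  //  Z.
                          branch 2.2.2.1.2.1.1 (add ~~W):
                            × closes — contains both W and ~W.
                          branch 2.2.2.1.2.1.2 (add Z):
                            × closes — contains both Z and ~Z.
                      branch 2.2.2.1.2.2 (add ~~X, ~(~W -> Z)):
                        ~(~W -> Z): α-rule — add ~W, ~Z.
                        ○ open, literals {W=0, X=1, Y=1, Z=0}.
              branch 2.2.2.2 (add ~(Y | (~X <-> (~W -> Z))), ~Y):
                ~(Y | (~X <-> (~W -> Z))): α-rule — add ~Y, ~(~X <-> (~W -> Z)).
                ~(~X <-> (~W -> Z)): β-rule — branch into ~X, ~(~W -> Z)  //  ~~X, (~W -> Z).
                  branch 2.2.2.2.1 (add ~X, ~(~W -> Z)):
                    ~(~W -> Z): α-rule — add ~W, ~Z.
                    ○ open, literals {W=0, X=0, Y=0, Z=0}.
                  branch 2.2.2.2.2 (add ~~X, (~W -> Z)):
                    (~W -> Z): β-rule — branch into ~~W  //  Z.
                      branch 2.2.2.2.2.1 (add ~~W):
                        × closes — contains both W and ~W.
                      branch 2.2.2.2.2.2 (add Z):
                        × closes — contains both Z and ~Z.
11 branches closed, 10 open.
Each open branch fixes some atoms; the unmentioned ones are free. Counting distinct full assignments: branch {W=0} (X, V, Z, Y) contributes 16 new; branch {W=1, Z=1} (X, V, Y) contributes 8 new; branch {W=1, X=0, Y=0} (V, Z) contributes 2 new; branch {W=1, X=0, Y=0, Z=1} (V) contributes 0 new; branch {W=0, Y=1, Z=0} (X, V) contributes 0 new; branch {W=0, X=1, Y=1, Z=0} (V) contributes 0 new; branch {W=0, X=0, Y=0, Z=0} (V) contributes 0 new; branch {W=0, Y=1, Z=0} (X, V) contributes 0 new; branch {W=0, X=1, Y=1, Z=0} (V) contributes 0 new; branch {W=0, X=0, Y=0, Z=0} (V) contributes 0 new. Total: 26.

26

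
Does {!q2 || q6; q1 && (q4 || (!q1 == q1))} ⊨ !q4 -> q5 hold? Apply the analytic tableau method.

Initial set: {(!q2 || q6); (q1 && (q4 || (!q1 == q1))); !(!q4 -> q5)}.
(q1 && (q4 || (!q1 == q1))): α-rule — add q1, (q4 || (!q1 == q1)).
!(!q4 -> q5): α-rule — add !q4, !q5.
(!q2 || q6): β-rule — branch into !q2  //  q6.
  branch 1 (add !q2):
    (q4 || (!q1 == q1)): β-rule — branch into q4  //  (!q1 == q1).
      branch 1.1 (add q4):
        × closes — contains both q4 and !q4.
      branch 1.2 (add (!q1 == q1)):
        (!q1 == q1): β-rule — branch into !q1, q1  //  !!q1, !q1.
          branch 1.2.1 (add !q1, q1):
            × closes — contains both q1 and !q1.
          branch 1.2.2 (add !!q1, !q1):
            × closes — contains both q1 and !q1.
  branch 2 (add q6):
    (q4 || (!q1 == q1)): β-rule — branch into q4  //  (!q1 == q1).
      branch 2.1 (add q4):
        × closes — contains both q4 and !q4.
      branch 2.2 (add (!q1 == q1)):
        (!q1 == q1): β-rule — branch into !q1, q1  //  !!q1, !q1.
          branch 2.2.1 (add !q1, q1):
            × closes — contains both q1 and !q1.
          branch 2.2.2 (add !!q1, !q1):
            × closes — contains both q1 and !q1.
All 6 branches close.
Every branch closed, so the premises entail the conclusion.

Yes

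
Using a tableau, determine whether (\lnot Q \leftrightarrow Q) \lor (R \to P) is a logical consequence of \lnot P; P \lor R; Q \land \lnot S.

Initial set: {\lnot P; (P \lor R); (Q \land \lnot S); \lnot ((\lnot Q \leftrightarrow Q) \lor (R \to P))}.
(Q \land \lnot S): α-rule — add Q, \lnot S.
\lnot ((\lnot Q \leftrightarrow Q) \lor (R \to P)): α-rule — add \lnot (\lnot Q \leftrightarrow Q), \lnot (R \to P).
\lnot (R \to P): α-rule — add R, \lnot P.
(P \lor R): β-rule — branch into P  //  R.
  branch 1 (add P):
    × closes — contains both P and \lnot P.
  branch 2 (add R):
    \lnot (\lnot Q \leftrightarrow Q): β-rule — branch into \lnot Q, \lnot Q  //  \lnot \lnot Q, Q.
      branch 2.1 (add \lnot Q, \lnot Q):
        × closes — contains both Q and \lnot Q.
      branch 2.2 (add \lnot \lnot Q, Q):
        ○ open, literals {P=F, Q=T, R=T, S=F}.
2 branches closed, 1 open.
An open branch gives a countermodel: P=F, Q=T, R=T, S=F (unmentioned atoms arbitrary); the premises hold there but the conclusion fails.

No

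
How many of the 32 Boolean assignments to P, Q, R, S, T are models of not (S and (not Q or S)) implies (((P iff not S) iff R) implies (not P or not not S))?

28

Initial set: {(not (S and (not Q or S)) implies (((P iff not S) iff R) implies (not P or not not S)))}.
(not (S and (not Q or S)) implies (((P iff not S) iff R) implies (not P or not not S))): β-rule — branch into not not (S and (not Q or S))  //  (((P iff not S) iff R) implies (not P or not not S)).
  branch 1 (add not not (S and (not Q or S))):
    not not (S and (not Q or S)): α-rule — add S, (not Q or S).
    (not Q or S): β-rule — branch into not Q  //  S.
      branch 1.1 (add not Q):
        ○ open, literals {Q=F, S=T}.
      branch 1.2 (add S):
        ○ open, literals {S=T}.
  branch 2 (add (((P iff not S) iff R) implies (not P or not not S))):
    (((P iff not S) iff R) implies (not P or not not S)): β-rule — branch into not ((P iff not S) iff R)  //  (not P or not not S).
      branch 2.1 (add not ((P iff not S) iff R)):
        not ((P iff not S) iff R): β-rule — branch into (P iff not S), not R  //  not (P iff not S), R.
          branch 2.1.1 (add (P iff not S), not R):
            (P iff not S): β-rule — branch into P, not S  //  not P, not not S.
              branch 2.1.1.1 (add P, not S):
                ○ open, literals {P=T, R=F, S=F}.
              branch 2.1.1.2 (add not P, not not S):
                ○ open, literals {P=F, R=F, S=T}.
          branch 2.1.2 (add not (P iff not S), R):
            not (P iff not S): β-rule — branch into P, not not S  //  not P, not S.
              branch 2.1.2.1 (add P, not not S):
                ○ open, literals {P=T, R=T, S=T}.
              branch 2.1.2.2 (add not P, not S):
                ○ open, literals {P=F, R=T, S=F}.
      branch 2.2 (add (not P or not not S)):
        (not P or not not S): β-rule — branch into not P  //  not not S.
          branch 2.2.1 (add not P):
            ○ open, literals {P=F}.
          branch 2.2.2 (add not not S):
            not not S: drop double negation, giving S.
            ○ open, literals {S=T}.
0 branches closed, 8 open.
Each open branch fixes some atoms; the unmentioned ones are free. Counting distinct full assignments: branch {Q=F, S=T} (P, R, T) contributes 8 new; branch {S=T} (P, Q, R, T) contributes 8 new; branch {P=T, R=F, S=F} (Q, T) contributes 4 new; branch {P=F, R=F, S=T} (Q, T) contributes 0 new; branch {P=T, R=T, S=T} (Q, T) contributes 0 new; branch {P=F, R=T, S=F} (Q, T) contributes 4 new; branch {P=F} (Q, R, S, T) contributes 4 new; branch {S=T} (P, Q, R, T) contributes 0 new. Total: 28.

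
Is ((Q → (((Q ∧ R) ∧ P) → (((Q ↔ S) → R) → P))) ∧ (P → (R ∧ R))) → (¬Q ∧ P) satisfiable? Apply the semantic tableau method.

Initial set: {T (((Q → (((Q ∧ R) ∧ P) → (((Q ↔ S) → R) → P))) ∧ (P → (R ∧ R))) → (¬Q ∧ P))}.
T (((Q → (((Q ∧ R) ∧ P) → (((Q ↔ S) → R) → P))) ∧ (P → (R ∧ R))) → (¬Q ∧ P)): β-rule — branch into F ((Q → (((Q ∧ R) ∧ P) → (((Q ↔ S) → R) → P))) ∧ (P → (R ∧ R)))  //  T (¬Q ∧ P).
  branch 1 (add F ((Q → (((Q ∧ R) ∧ P) → (((Q ↔ S) → R) → P))) ∧ (P → (R ∧ R)))):
    F ((Q → (((Q ∧ R) ∧ P) → (((Q ↔ S) → R) → P))) ∧ (P → (R ∧ R))): β-rule — branch into F (Q → (((Q ∧ R) ∧ P) → (((Q ↔ S) → R) → P)))  //  F (P → (R ∧ R)).
      branch 1.1 (add F (Q → (((Q ∧ R) ∧ P) → (((Q ↔ S) → R) → P)))):
        F (Q → (((Q ∧ R) ∧ P) → (((Q ↔ S) → R) → P))): α-rule — add T Q, F (((Q ∧ R) ∧ P) → (((Q ↔ S) → R) → P)).
        F (((Q ∧ R) ∧ P) → (((Q ↔ S) → R) → P)): α-rule — add T ((Q ∧ R) ∧ P), F (((Q ↔ S) → R) → P).
        T ((Q ∧ R) ∧ P): α-rule — add T (Q ∧ R), T P.
        F (((Q ↔ S) → R) → P): α-rule — add T ((Q ↔ S) → R), F P.
        × closes — contains both P and ¬P.
      branch 1.2 (add F (P → (R ∧ R))):
        F (P → (R ∧ R)): α-rule — add T P, F (R ∧ R).
        F (R ∧ R): β-rule — branch into F R  //  F R.
          branch 1.2.1 (add F R):
            ○ open, literals {P=T, R=F}.
          branch 1.2.2 (add F R):
            ○ open, literals {P=T, R=F}.
  branch 2 (add T (¬Q ∧ P)):
    T (¬Q ∧ P): α-rule — add T ¬Q, T P.
    ○ open, literals {P=T, Q=F}.
1 branch closed, 3 open.
An open branch gives a satisfying assignment: P=T, R=F.

Satisfiable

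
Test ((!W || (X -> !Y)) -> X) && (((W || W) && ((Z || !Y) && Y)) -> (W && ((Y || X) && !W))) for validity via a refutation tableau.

Assume the negation and expand:
Initial set: {!(((!W || (X -> !Y)) -> X) && (((W || W) && ((Z || !Y) && Y)) -> (W && ((Y || X) && !W))))}.
!(((!W || (X -> !Y)) -> X) && (((W || W) && ((Z || !Y) && Y)) -> (W && ((Y || X) && !W)))): β-rule — branch into !((!W || (X -> !Y)) -> X)  //  !(((W || W) && ((Z || !Y) && Y)) -> (W && ((Y || X) && !W))).
  branch 1 (add !((!W || (X -> !Y)) -> X)):
    !((!W || (X -> !Y)) -> X): α-rule — add (!W || (X -> !Y)), !X.
    (!W || (X -> !Y)): β-rule — branch into !W  //  (X -> !Y).
      branch 1.1 (add !W):
        ○ open, literals {W=F, X=F}.
      branch 1.2 (add (X -> !Y)):
        (X -> !Y): β-rule — branch into !X  //  !Y.
          branch 1.2.1 (add !X):
            ○ open, literals {X=F}.
          branch 1.2.2 (add !Y):
            ○ open, literals {X=F, Y=F}.
  branch 2 (add !(((W || W) && ((Z || !Y) && Y)) -> (W && ((Y || X) && !W)))):
    !(((W || W) && ((Z || !Y) && Y)) -> (W && ((Y || X) && !W))): α-rule — add ((W || W) && ((Z || !Y) && Y)), !(W && ((Y || X) && !W)).
    ((W || W) && ((Z || !Y) && Y)): α-rule — add (W || W), ((Z || !Y) && Y).
    ((Z || !Y) && Y): α-rule — add (Z || !Y), Y.
    !(W && ((Y || X) && !W)): β-rule — branch into !W  //  !((Y || X) && !W).
      branch 2.1 (add !W):
        (W || W): β-rule — branch into W  //  W.
          branch 2.1.1 (add W):
            × closes — contains both W and !W.
          branch 2.1.2 (add W):
            × closes — contains both W and !W.
      branch 2.2 (add !((Y || X) && !W)):
        (W || W): β-rule — branch into W  //  W.
          branch 2.2.1 (add W):
            (Z || !Y): β-rule — branch into Z  //  !Y.
              branch 2.2.1.1 (add Z):
                !((Y || X) && !W): β-rule — branch into !(Y || X)  //  !!W.
                  branch 2.2.1.1.1 (add !(Y || X)):
                    !(Y || X): α-rule — add !Y, !X.
                    × closes — contains both Y and !Y.
                  branch 2.2.1.1.2 (add !!W):
                    ○ open, literals {W=T, Y=T, Z=T}.
              branch 2.2.1.2 (add !Y):
                × closes — contains both Y and !Y.
          branch 2.2.2 (add W):
            (Z || !Y): β-rule — branch into Z  //  !Y.
              branch 2.2.2.1 (add Z):
                !((Y || X) && !W): β-rule — branch into !(Y || X)  //  !!W.
                  branch 2.2.2.1.1 (add !(Y || X)):
                    !(Y || X): α-rule — add !Y, !X.
                    × closes — contains both Y and !Y.
                  branch 2.2.2.1.2 (add !!W):
                    ○ open, literals {W=T, Y=T, Z=T}.
              branch 2.2.2.2 (add !Y):
                × closes — contains both Y and !Y.
6 branches closed, 5 open.
An open branch gives a countermodel: W=F, X=F (unmentioned atoms arbitrary); under it the original formula is false.

Not valid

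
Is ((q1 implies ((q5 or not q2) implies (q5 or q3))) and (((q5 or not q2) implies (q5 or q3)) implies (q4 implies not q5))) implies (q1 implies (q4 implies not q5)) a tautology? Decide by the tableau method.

Assume the negation and expand:
Initial set: {not (((q1 implies ((q5 or not q2) implies (q5 or q3))) and (((q5 or not q2) implies (q5 or q3)) implies (q4 implies not q5))) implies (q1 implies (q4 implies not q5)))}.
not (((q1 implies ((q5 or not q2) implies (q5 or q3))) and (((q5 or not q2) implies (q5 or q3)) implies (q4 implies not q5))) implies (q1 implies (q4 implies not q5))): α-rule — add ((q1 implies ((q5 or not q2) implies (q5 or q3))) and (((q5 or not q2) implies (q5 or q3)) implies (q4 implies not q5))), not (q1 implies (q4 implies not q5)).
((q1 implies ((q5 or not q2) implies (q5 or q3))) and (((q5 or not q2) implies (q5 or q3)) implies (q4 implies not q5))): α-rule — add (q1 implies ((q5 or not q2) implies (q5 or q3))), (((q5 or not q2) implies (q5 or q3)) implies (q4 implies not q5)).
not (q1 implies (q4 implies not q5)): α-rule — add q1, not (q4 implies not q5).
not (q4 implies not q5): α-rule — add q4, not not q5.
(q1 implies ((q5 or not q2) implies (q5 or q3))): β-rule — branch into not q1  //  ((q5 or not q2) implies (q5 or q3)).
  branch 1 (add not q1):
    × closes — contains both q1 and not q1.
  branch 2 (add ((q5 or not q2) implies (q5 or q3))):
    (((q5 or not q2) implies (q5 or q3)) implies (q4 implies not q5)): β-rule — branch into not ((q5 or not q2) implies (q5 or q3))  //  (q4 implies not q5).
      branch 2.1 (add not ((q5 or not q2) implies (q5 or q3))):
        not ((q5 or not q2) implies (q5 or q3)): α-rule — add (q5 or not q2), not (q5 or q3).
        not (q5 or q3): α-rule — add not q5, not q3.
        × closes — contains both q5 and not q5.
      branch 2.2 (add (q4 implies not q5)):
        ((q5 or not q2) implies (q5 or q3)): β-rule — branch into not (q5 or not q2)  //  (q5 or q3).
          branch 2.2.1 (add not (q5 or not q2)):
            not (q5 or not q2): α-rule — add not q5, not not q2.
            × closes — contains both q5 and not q5.
          branch 2.2.2 (add (q5 or q3)):
            (q4 implies not q5): β-rule — branch into not q4  //  not q5.
              branch 2.2.2.1 (add not q4):
                × closes — contains both q4 and not q4.
              branch 2.2.2.2 (add not q5):
                × closes — contains both q5 and not q5.
All 5 branches close.
Every branch closed, so the negation is unsatisfiable and the formula is valid.

Valid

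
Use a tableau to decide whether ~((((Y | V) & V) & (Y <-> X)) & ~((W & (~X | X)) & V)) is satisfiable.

Initial set: {~((((Y | V) & V) & (Y <-> X)) & ~((W & (~X | X)) & V))}.
~((((Y | V) & V) & (Y <-> X)) & ~((W & (~X | X)) & V)): β-rule — branch into ~(((Y | V) & V) & (Y <-> X))  //  ~~((W & (~X | X)) & V).
  branch 1 (add ~(((Y | V) & V) & (Y <-> X))):
    ~(((Y | V) & V) & (Y <-> X)): β-rule — branch into ~((Y | V) & V)  //  ~(Y <-> X).
      branch 1.1 (add ~((Y | V) & V)):
        ~((Y | V) & V): β-rule — branch into ~(Y | V)  //  ~V.
          branch 1.1.1 (add ~(Y | V)):
            ~(Y | V): α-rule — add ~Y, ~V.
            ○ open, literals {V=F, Y=F}.
          branch 1.1.2 (add ~V):
            ○ open, literals {V=F}.
      branch 1.2 (add ~(Y <-> X)):
        ~(Y <-> X): β-rule — branch into Y, ~X  //  ~Y, X.
          branch 1.2.1 (add Y, ~X):
            ○ open, literals {X=F, Y=T}.
          branch 1.2.2 (add ~Y, X):
            ○ open, literals {X=T, Y=F}.
  branch 2 (add ~~((W & (~X | X)) & V)):
    ~~((W & (~X | X)) & V): α-rule — add (W & (~X | X)), V.
    (W & (~X | X)): α-rule — add W, (~X | X).
    (~X | X): β-rule — branch into ~X  //  X.
      branch 2.1 (add ~X):
        ○ open, literals {V=T, W=T, X=F}.
      branch 2.2 (add X):
        ○ open, literals {V=T, W=T, X=T}.
0 branches closed, 6 open.
An open branch gives a satisfying assignment: V=F, Y=F.

Satisfiable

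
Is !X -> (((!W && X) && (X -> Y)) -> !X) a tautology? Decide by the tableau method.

Valid

Assume the negation and expand:
Initial set: {!(!X -> (((!W && X) && (X -> Y)) -> !X))}.
!(!X -> (((!W && X) && (X -> Y)) -> !X)): α-rule — add !X, !(((!W && X) && (X -> Y)) -> !X).
!(((!W && X) && (X -> Y)) -> !X): α-rule — add ((!W && X) && (X -> Y)), !!X.
× closes — contains both X and !X.
All 1 branch closes.
Every branch closed, so the negation is unsatisfiable and the formula is valid.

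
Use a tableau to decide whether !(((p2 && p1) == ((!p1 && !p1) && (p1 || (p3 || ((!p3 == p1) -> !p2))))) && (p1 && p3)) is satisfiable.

Initial set: {!(((p2 && p1) == ((!p1 && !p1) && (p1 || (p3 || ((!p3 == p1) -> !p2))))) && (p1 && p3))}.
!(((p2 && p1) == ((!p1 && !p1) && (p1 || (p3 || ((!p3 == p1) -> !p2))))) && (p1 && p3)): β-rule — branch into !((p2 && p1) == ((!p1 && !p1) && (p1 || (p3 || ((!p3 == p1) -> !p2)))))  //  !(p1 && p3).
  branch 1 (add !((p2 && p1) == ((!p1 && !p1) && (p1 || (p3 || ((!p3 == p1) -> !p2)))))):
    !((p2 && p1) == ((!p1 && !p1) && (p1 || (p3 || ((!p3 == p1) -> !p2))))): β-rule — branch into (p2 && p1), !((!p1 && !p1) && (p1 || (p3 || ((!p3 == p1) -> !p2))))  //  !(p2 && p1), ((!p1 && !p1) && (p1 || (p3 || ((!p3 == p1) -> !p2)))).
      branch 1.1 (add (p2 && p1), !((!p1 && !p1) && (p1 || (p3 || ((!p3 == p1) -> !p2))))):
        (p2 && p1): α-rule — add p2, p1.
        !((!p1 && !p1) && (p1 || (p3 || ((!p3 == p1) -> !p2)))): β-rule — branch into !(!p1 && !p1)  //  !(p1 || (p3 || ((!p3 == p1) -> !p2))).
          branch 1.1.1 (add !(!p1 && !p1)):
            !(!p1 && !p1): β-rule — branch into !!p1  //  !!p1.
              branch 1.1.1.1 (add !!p1):
                ○ open, literals {p1=true, p2=true}.
              branch 1.1.1.2 (add !!p1):
                ○ open, literals {p1=true, p2=true}.
          branch 1.1.2 (add !(p1 || (p3 || ((!p3 == p1) -> !p2)))):
            !(p1 || (p3 || ((!p3 == p1) -> !p2))): α-rule — add !p1, !(p3 || ((!p3 == p1) -> !p2)).
            × closes — contains both p1 and !p1.
      branch 1.2 (add !(p2 && p1), ((!p1 && !p1) && (p1 || (p3 || ((!p3 == p1) -> !p2))))):
        ((!p1 && !p1) && (p1 || (p3 || ((!p3 == p1) -> !p2)))): α-rule — add (!p1 && !p1), (p1 || (p3 || ((!p3 == p1) -> !p2))).
        (!p1 && !p1): α-rule — add !p1, !p1.
        !(p2 && p1): β-rule — branch into !p2  //  !p1.
          branch 1.2.1 (add !p2):
            (p1 || (p3 || ((!p3 == p1) -> !p2))): β-rule — branch into p1  //  (p3 || ((!p3 == p1) -> !p2)).
              branch 1.2.1.1 (add p1):
                × closes — contains both p1 and !p1.
              branch 1.2.1.2 (add (p3 || ((!p3 == p1) -> !p2))):
                (p3 || ((!p3 == p1) -> !p2)): β-rule — branch into p3  //  ((!p3 == p1) -> !p2).
                  branch 1.2.1.2.1 (add p3):
                    ○ open, literals {p1=false, p2=false, p3=true}.
                  branch 1.2.1.2.2 (add ((!p3 == p1) -> !p2)):
                    ((!p3 == p1) -> !p2): β-rule — branch into !(!p3 == p1)  //  !p2.
                      branch 1.2.1.2.2.1 (add !(!p3 == p1)):
                        !(!p3 == p1): β-rule — branch into !p3, !p1  //  !!p3, p1.
                          branch 1.2.1.2.2.1.1 (add !p3, !p1):
                            ○ open, literals {p1=false, p2=false, p3=false}.
                          branch 1.2.1.2.2.1.2 (add !!p3, p1):
                            × closes — contains both p1 and !p1.
                      branch 1.2.1.2.2.2 (add !p2):
                        ○ open, literals {p1=false, p2=false}.
          branch 1.2.2 (add !p1):
            (p1 || (p3 || ((!p3 == p1) -> !p2))): β-rule — branch into p1  //  (p3 || ((!p3 == p1) -> !p2)).
              branch 1.2.2.1 (add p1):
                × closes — contains both p1 and !p1.
              branch 1.2.2.2 (add (p3 || ((!p3 == p1) -> !p2))):
                (p3 || ((!p3 == p1) -> !p2)): β-rule — branch into p3  //  ((!p3 == p1) -> !p2).
                  branch 1.2.2.2.1 (add p3):
                    ○ open, literals {p1=false, p3=true}.
                  branch 1.2.2.2.2 (add ((!p3 == p1) -> !p2)):
                    ((!p3 == p1) -> !p2): β-rule — branch into !(!p3 == p1)  //  !p2.
                      branch 1.2.2.2.2.1 (add !(!p3 == p1)):
                        !(!p3 == p1): β-rule — branch into !p3, !p1  //  !!p3, p1.
                          branch 1.2.2.2.2.1.1 (add !p3, !p1):
                            ○ open, literals {p1=false, p3=false}.
                          branch 1.2.2.2.2.1.2 (add !!p3, p1):
                            × closes — contains both p1 and !p1.
                      branch 1.2.2.2.2.2 (add !p2):
                        ○ open, literals {p1=false, p2=false}.
  branch 2 (add !(p1 && p3)):
    !(p1 && p3): β-rule — branch into !p1  //  !p3.
      branch 2.1 (add !p1):
        ○ open, literals {p1=false}.
      branch 2.2 (add !p3):
        ○ open, literals {p3=false}.
5 branches closed, 10 open.
An open branch gives a satisfying assignment: p1=true, p2=true.

Satisfiable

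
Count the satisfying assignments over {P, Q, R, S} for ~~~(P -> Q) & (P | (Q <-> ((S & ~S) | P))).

4

Initial set: {(~~~(P -> Q) & (P | (Q <-> ((S & ~S) | P))))}.
(~~~(P -> Q) & (P | (Q <-> ((S & ~S) | P)))): α-rule — add ~~~(P -> Q), (P | (Q <-> ((S & ~S) | P))).
~~~(P -> Q): drop double negation, giving ~(P -> Q).
~(P -> Q): α-rule — add P, ~Q.
(P | (Q <-> ((S & ~S) | P))): β-rule — branch into P  //  (Q <-> ((S & ~S) | P)).
  branch 1 (add P):
    ○ open, literals {P=T, Q=F}.
  branch 2 (add (Q <-> ((S & ~S) | P))):
    (Q <-> ((S & ~S) | P)): β-rule — branch into Q, ((S & ~S) | P)  //  ~Q, ~((S & ~S) | P).
      branch 2.1 (add Q, ((S & ~S) | P)):
        × closes — contains both Q and ~Q.
      branch 2.2 (add ~Q, ~((S & ~S) | P)):
        ~((S & ~S) | P): α-rule — add ~(S & ~S), ~P.
        × closes — contains both P and ~P.
2 branches closed, 1 open.
Each open branch fixes some atoms; the unmentioned ones are free. Counting distinct full assignments: branch {P=T, Q=F} (R, S) contributes 4 new. Total: 4.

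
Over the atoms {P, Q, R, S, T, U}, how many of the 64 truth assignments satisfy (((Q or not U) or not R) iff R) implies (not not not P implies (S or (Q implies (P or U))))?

Initial set: {((((Q or not U) or not R) iff R) implies (not not not P implies (S or (Q implies (P or U)))))}.
((((Q or not U) or not R) iff R) implies (not not not P implies (S or (Q implies (P or U))))): β-rule — branch into not (((Q or not U) or not R) iff R)  //  (not not not P implies (S or (Q implies (P or U)))).
  branch 1 (add not (((Q or not U) or not R) iff R)):
    not (((Q or not U) or not R) iff R): β-rule — branch into ((Q or not U) or not R), not R  //  not ((Q or not U) or not R), R.
      branch 1.1 (add ((Q or not U) or not R), not R):
        ((Q or not U) or not R): β-rule — branch into (Q or not U)  //  not R.
          branch 1.1.1 (add (Q or not U)):
            (Q or not U): β-rule — branch into Q  //  not U.
              branch 1.1.1.1 (add Q):
                ○ open, literals {Q=T, R=F}.
              branch 1.1.1.2 (add not U):
                ○ open, literals {R=F, U=F}.
          branch 1.1.2 (add not R):
            ○ open, literals {R=F}.
      branch 1.2 (add not ((Q or not U) or not R), R):
        not ((Q or not U) or not R): α-rule — add not (Q or not U), not not R.
        not (Q or not U): α-rule — add not Q, not not U.
        ○ open, literals {Q=F, R=T, U=T}.
  branch 2 (add (not not not P implies (S or (Q implies (P or U))))):
    (not not not P implies (S or (Q implies (P or U)))): β-rule — branch into not not not not P  //  (S or (Q implies (P or U))).
      branch 2.1 (add not not not not P):
        not not not not P: drop double negation, giving not not P.
        ○ open, literals {P=T}.
      branch 2.2 (add (S or (Q implies (P or U)))):
        (S or (Q implies (P or U))): β-rule — branch into S  //  (Q implies (P or U)).
          branch 2.2.1 (add S):
            ○ open, literals {S=T}.
          branch 2.2.2 (add (Q implies (P or U))):
            (Q implies (P or U)): β-rule — branch into not Q  //  (P or U).
              branch 2.2.2.1 (add not Q):
                ○ open, literals {Q=F}.
              branch 2.2.2.2 (add (P or U)):
                (P or U): β-rule — branch into P  //  U.
                  branch 2.2.2.2.1 (add P):
                    ○ open, literals {P=T}.
                  branch 2.2.2.2.2 (add U):
                    ○ open, literals {U=T}.
0 branches closed, 9 open.
Each open branch fixes some atoms; the unmentioned ones are free. Counting distinct full assignments: branch {Q=T, R=F} (P, S, T, U) contributes 16 new; branch {R=F, U=F} (P, Q, S, T) contributes 8 new; branch {R=F} (P, Q, S, T, U) contributes 8 new; branch {Q=F, R=T, U=T} (P, S, T) contributes 8 new; branch {P=T} (Q, R, S, T, U) contributes 12 new; branch {S=T} (P, Q, R, T, U) contributes 6 new; branch {Q=F} (P, R, S, T, U) contributes 2 new; branch {P=T} (Q, R, S, T, U) contributes 0 new; branch {U=T} (P, Q, R, S, T) contributes 2 new. Total: 62.

62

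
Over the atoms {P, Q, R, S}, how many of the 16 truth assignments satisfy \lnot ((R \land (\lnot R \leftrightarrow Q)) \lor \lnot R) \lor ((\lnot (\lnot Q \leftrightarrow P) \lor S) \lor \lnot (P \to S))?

Initial set: {(\lnot ((R \land (\lnot R \leftrightarrow Q)) \lor \lnot R) \lor ((\lnot (\lnot Q \leftrightarrow P) \lor S) \lor \lnot (P \to S)))}.
(\lnot ((R \land (\lnot R \leftrightarrow Q)) \lor \lnot R) \lor ((\lnot (\lnot Q \leftrightarrow P) \lor S) \lor \lnot (P \to S))): β-rule — branch into \lnot ((R \land (\lnot R \leftrightarrow Q)) \lor \lnot R)  //  ((\lnot (\lnot Q \leftrightarrow P) \lor S) \lor \lnot (P \to S)).
  branch 1 (add \lnot ((R \land (\lnot R \leftrightarrow Q)) \lor \lnot R)):
    \lnot ((R \land (\lnot R \leftrightarrow Q)) \lor \lnot R): α-rule — add \lnot (R \land (\lnot R \leftrightarrow Q)), \lnot \lnot R.
    \lnot (R \land (\lnot R \leftrightarrow Q)): β-rule — branch into \lnot R  //  \lnot (\lnot R \leftrightarrow Q).
      branch 1.1 (add \lnot R):
        × closes — contains both R and \lnot R.
      branch 1.2 (add \lnot (\lnot R \leftrightarrow Q)):
        \lnot (\lnot R \leftrightarrow Q): β-rule — branch into \lnot R, \lnot Q  //  \lnot \lnot R, Q.
          branch 1.2.1 (add \lnot R, \lnot Q):
            × closes — contains both R and \lnot R.
          branch 1.2.2 (add \lnot \lnot R, Q):
            ○ open, literals {Q=T, R=T}.
  branch 2 (add ((\lnot (\lnot Q \leftrightarrow P) \lor S) \lor \lnot (P \to S))):
    ((\lnot (\lnot Q \leftrightarrow P) \lor S) \lor \lnot (P \to S)): β-rule — branch into (\lnot (\lnot Q \leftrightarrow P) \lor S)  //  \lnot (P \to S).
      branch 2.1 (add (\lnot (\lnot Q \leftrightarrow P) \lor S)):
        (\lnot (\lnot Q \leftrightarrow P) \lor S): β-rule — branch into \lnot (\lnot Q \leftrightarrow P)  //  S.
          branch 2.1.1 (add \lnot (\lnot Q \leftrightarrow P)):
            \lnot (\lnot Q \leftrightarrow P): β-rule — branch into \lnot Q, \lnot P  //  \lnot \lnot Q, P.
              branch 2.1.1.1 (add \lnot Q, \lnot P):
                ○ open, literals {P=F, Q=F}.
              branch 2.1.1.2 (add \lnot \lnot Q, P):
                ○ open, literals {P=T, Q=T}.
          branch 2.1.2 (add S):
            ○ open, literals {S=T}.
      branch 2.2 (add \lnot (P \to S)):
        \lnot (P \to S): α-rule — add P, \lnot S.
        ○ open, literals {P=T, S=F}.
2 branches closed, 5 open.
Each open branch fixes some atoms; the unmentioned ones are free. Counting distinct full assignments: branch {Q=T, R=T} (P, S) contributes 4 new; branch {P=F, Q=F} (R, S) contributes 4 new; branch {P=T, Q=T} (R, S) contributes 2 new; branch {S=T} (P, Q, R) contributes 3 new; branch {P=T, S=F} (Q, R) contributes 2 new. Total: 15.

15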